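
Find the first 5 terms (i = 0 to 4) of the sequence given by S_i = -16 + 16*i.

This is an arithmetic sequence.
i=0: S_0 = -16 + 16*0 = -16
i=1: S_1 = -16 + 16*1 = 0
i=2: S_2 = -16 + 16*2 = 16
i=3: S_3 = -16 + 16*3 = 32
i=4: S_4 = -16 + 16*4 = 48
The first 5 terms are: [-16, 0, 16, 32, 48]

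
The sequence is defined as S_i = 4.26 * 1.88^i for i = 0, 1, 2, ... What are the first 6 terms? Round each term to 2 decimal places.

This is a geometric sequence.
i=0: S_0 = 4.26 * 1.88^0 = 4.26
i=1: S_1 = 4.26 * 1.88^1 ≈ 8.01
i=2: S_2 = 4.26 * 1.88^2 ≈ 15.06
i=3: S_3 = 4.26 * 1.88^3 ≈ 28.31
i=4: S_4 = 4.26 * 1.88^4 ≈ 53.22
i=5: S_5 = 4.26 * 1.88^5 ≈ 100.05
The first 6 terms are: [4.26, 8.01, 15.06, 28.31, 53.22, 100.05]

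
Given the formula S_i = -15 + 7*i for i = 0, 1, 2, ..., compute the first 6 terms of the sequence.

This is an arithmetic sequence.
i=0: S_0 = -15 + 7*0 = -15
i=1: S_1 = -15 + 7*1 = -8
i=2: S_2 = -15 + 7*2 = -1
i=3: S_3 = -15 + 7*3 = 6
i=4: S_4 = -15 + 7*4 = 13
i=5: S_5 = -15 + 7*5 = 20
The first 6 terms are: [-15, -8, -1, 6, 13, 20]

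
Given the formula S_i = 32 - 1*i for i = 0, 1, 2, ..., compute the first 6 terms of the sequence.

This is an arithmetic sequence.
i=0: S_0 = 32 + -1*0 = 32
i=1: S_1 = 32 + -1*1 = 31
i=2: S_2 = 32 + -1*2 = 30
i=3: S_3 = 32 + -1*3 = 29
i=4: S_4 = 32 + -1*4 = 28
i=5: S_5 = 32 + -1*5 = 27
The first 6 terms are: [32, 31, 30, 29, 28, 27]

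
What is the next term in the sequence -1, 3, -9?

Ratios: 3 / -1 = -3.0
This is a geometric sequence with common ratio r = -3.
Next term = -9 * -3 = 27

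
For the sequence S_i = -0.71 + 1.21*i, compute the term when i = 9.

S_9 = -0.71 + 1.21*9 = -0.71 + 10.89 = 10.18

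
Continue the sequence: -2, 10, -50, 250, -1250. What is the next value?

Ratios: 10 / -2 = -5.0
This is a geometric sequence with common ratio r = -5.
Next term = -1250 * -5 = 6250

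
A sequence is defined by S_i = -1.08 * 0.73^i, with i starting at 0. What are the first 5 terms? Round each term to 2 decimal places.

This is a geometric sequence.
i=0: S_0 = -1.08 * 0.73^0 = -1.08
i=1: S_1 = -1.08 * 0.73^1 ≈ -0.79
i=2: S_2 = -1.08 * 0.73^2 ≈ -0.58
i=3: S_3 = -1.08 * 0.73^3 ≈ -0.42
i=4: S_4 = -1.08 * 0.73^4 ≈ -0.31
The first 5 terms are: [-1.08, -0.79, -0.58, -0.42, -0.31]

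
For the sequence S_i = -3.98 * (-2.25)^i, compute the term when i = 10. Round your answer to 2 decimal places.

S_10 = -3.98 * (-2.25)^10 ≈ -3.98 * 3325.2567 ≈ -13234.52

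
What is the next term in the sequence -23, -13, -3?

Differences: -13 - -23 = 10
This is an arithmetic sequence with common difference d = 10.
Next term = -3 + 10 = 7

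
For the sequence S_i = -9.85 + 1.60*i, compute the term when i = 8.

S_8 = -9.85 + 1.6*8 = -9.85 + 12.8 = 2.95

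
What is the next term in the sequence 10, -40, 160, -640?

Ratios: -40 / 10 = -4.0
This is a geometric sequence with common ratio r = -4.
Next term = -640 * -4 = 2560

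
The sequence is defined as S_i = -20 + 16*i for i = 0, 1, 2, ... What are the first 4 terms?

This is an arithmetic sequence.
i=0: S_0 = -20 + 16*0 = -20
i=1: S_1 = -20 + 16*1 = -4
i=2: S_2 = -20 + 16*2 = 12
i=3: S_3 = -20 + 16*3 = 28
The first 4 terms are: [-20, -4, 12, 28]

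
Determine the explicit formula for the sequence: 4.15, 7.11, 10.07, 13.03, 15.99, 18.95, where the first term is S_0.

Check differences: 7.11 - 4.15 = 2.96
10.07 - 7.11 = 2.96
Common difference d = 2.96.
First term a = 4.15.
Formula: S_i = 4.15 + 2.96*i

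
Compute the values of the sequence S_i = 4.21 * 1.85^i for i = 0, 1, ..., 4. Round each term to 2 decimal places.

This is a geometric sequence.
i=0: S_0 = 4.21 * 1.85^0 = 4.21
i=1: S_1 = 4.21 * 1.85^1 ≈ 7.79
i=2: S_2 = 4.21 * 1.85^2 ≈ 14.41
i=3: S_3 = 4.21 * 1.85^3 ≈ 26.66
i=4: S_4 = 4.21 * 1.85^4 ≈ 49.31
The first 5 terms are: [4.21, 7.79, 14.41, 26.66, 49.31]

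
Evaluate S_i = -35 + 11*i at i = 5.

S_5 = -35 + 11*5 = -35 + 55 = 20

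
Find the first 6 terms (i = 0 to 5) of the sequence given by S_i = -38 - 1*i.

This is an arithmetic sequence.
i=0: S_0 = -38 + -1*0 = -38
i=1: S_1 = -38 + -1*1 = -39
i=2: S_2 = -38 + -1*2 = -40
i=3: S_3 = -38 + -1*3 = -41
i=4: S_4 = -38 + -1*4 = -42
i=5: S_5 = -38 + -1*5 = -43
The first 6 terms are: [-38, -39, -40, -41, -42, -43]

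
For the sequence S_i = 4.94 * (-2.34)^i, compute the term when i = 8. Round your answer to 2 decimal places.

S_8 = 4.94 * (-2.34)^8 ≈ 4.94 * 898.932 ≈ 4440.72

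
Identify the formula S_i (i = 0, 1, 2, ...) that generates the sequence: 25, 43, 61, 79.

Check differences: 43 - 25 = 18
61 - 43 = 18
Common difference d = 18.
First term a = 25.
Formula: S_i = 25 + 18*i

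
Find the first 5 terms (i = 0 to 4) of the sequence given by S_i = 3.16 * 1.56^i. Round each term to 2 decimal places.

This is a geometric sequence.
i=0: S_0 = 3.16 * 1.56^0 = 3.16
i=1: S_1 = 3.16 * 1.56^1 ≈ 4.93
i=2: S_2 = 3.16 * 1.56^2 ≈ 7.69
i=3: S_3 = 3.16 * 1.56^3 ≈ 12.0
i=4: S_4 = 3.16 * 1.56^4 ≈ 18.71
The first 5 terms are: [3.16, 4.93, 7.69, 12.0, 18.71]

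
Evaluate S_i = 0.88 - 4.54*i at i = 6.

S_6 = 0.88 + -4.54*6 = 0.88 + -27.24 = -26.36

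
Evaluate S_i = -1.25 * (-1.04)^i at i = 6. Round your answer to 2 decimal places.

S_6 = -1.25 * (-1.04)^6 ≈ -1.25 * 1.2653 ≈ -1.58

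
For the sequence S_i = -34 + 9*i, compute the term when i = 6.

S_6 = -34 + 9*6 = -34 + 54 = 20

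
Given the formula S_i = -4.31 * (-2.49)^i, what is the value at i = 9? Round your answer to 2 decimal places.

S_9 = -4.31 * (-2.49)^9 ≈ -4.31 * -3679.545 ≈ 15858.84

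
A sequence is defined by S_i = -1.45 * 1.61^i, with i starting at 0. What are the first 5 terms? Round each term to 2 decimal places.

This is a geometric sequence.
i=0: S_0 = -1.45 * 1.61^0 = -1.45
i=1: S_1 = -1.45 * 1.61^1 ≈ -2.33
i=2: S_2 = -1.45 * 1.61^2 ≈ -3.76
i=3: S_3 = -1.45 * 1.61^3 ≈ -6.05
i=4: S_4 = -1.45 * 1.61^4 ≈ -9.74
The first 5 terms are: [-1.45, -2.33, -3.76, -6.05, -9.74]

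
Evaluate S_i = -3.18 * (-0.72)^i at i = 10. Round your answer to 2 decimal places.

S_10 = -3.18 * (-0.72)^10 ≈ -3.18 * 0.0374 ≈ -0.12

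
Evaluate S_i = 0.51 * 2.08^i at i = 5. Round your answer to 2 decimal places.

S_5 = 0.51 * 2.08^5 ≈ 0.51 * 38.9329 ≈ 19.86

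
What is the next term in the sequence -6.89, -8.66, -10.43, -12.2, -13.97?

Differences: -8.66 - -6.89 = -1.77
This is an arithmetic sequence with common difference d = -1.77.
Next term = -13.97 + -1.77 = -15.74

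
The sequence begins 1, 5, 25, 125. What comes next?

Ratios: 5 / 1 = 5.0
This is a geometric sequence with common ratio r = 5.
Next term = 125 * 5 = 625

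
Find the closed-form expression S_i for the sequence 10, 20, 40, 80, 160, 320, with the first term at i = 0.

Check ratios: 20 / 10 = 2.0
Common ratio r = 2.
First term a = 10.
Formula: S_i = 10 * 2^i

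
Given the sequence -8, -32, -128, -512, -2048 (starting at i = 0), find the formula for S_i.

Check ratios: -32 / -8 = 4.0
Common ratio r = 4.
First term a = -8.
Formula: S_i = -8 * 4^i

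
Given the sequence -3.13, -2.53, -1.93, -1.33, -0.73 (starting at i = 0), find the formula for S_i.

Check differences: -2.53 - -3.13 = 0.6
-1.93 - -2.53 = 0.6
Common difference d = 0.6.
First term a = -3.13.
Formula: S_i = -3.13 + 0.60*i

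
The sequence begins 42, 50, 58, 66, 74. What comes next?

Differences: 50 - 42 = 8
This is an arithmetic sequence with common difference d = 8.
Next term = 74 + 8 = 82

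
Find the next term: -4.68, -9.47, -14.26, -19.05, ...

Differences: -9.47 - -4.68 = -4.79
This is an arithmetic sequence with common difference d = -4.79.
Next term = -19.05 + -4.79 = -23.84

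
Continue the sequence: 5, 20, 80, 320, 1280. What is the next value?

Ratios: 20 / 5 = 4.0
This is a geometric sequence with common ratio r = 4.
Next term = 1280 * 4 = 5120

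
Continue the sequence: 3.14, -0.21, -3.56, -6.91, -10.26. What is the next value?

Differences: -0.21 - 3.14 = -3.35
This is an arithmetic sequence with common difference d = -3.35.
Next term = -10.26 + -3.35 = -13.61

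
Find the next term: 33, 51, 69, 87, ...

Differences: 51 - 33 = 18
This is an arithmetic sequence with common difference d = 18.
Next term = 87 + 18 = 105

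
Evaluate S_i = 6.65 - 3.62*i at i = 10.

S_10 = 6.65 + -3.62*10 = 6.65 + -36.2 = -29.55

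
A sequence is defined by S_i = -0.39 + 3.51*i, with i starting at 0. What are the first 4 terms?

This is an arithmetic sequence.
i=0: S_0 = -0.39 + 3.51*0 = -0.39
i=1: S_1 = -0.39 + 3.51*1 = 3.12
i=2: S_2 = -0.39 + 3.51*2 = 6.63
i=3: S_3 = -0.39 + 3.51*3 = 10.14
The first 4 terms are: [-0.39, 3.12, 6.63, 10.14]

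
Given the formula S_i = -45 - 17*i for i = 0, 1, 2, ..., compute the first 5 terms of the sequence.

This is an arithmetic sequence.
i=0: S_0 = -45 + -17*0 = -45
i=1: S_1 = -45 + -17*1 = -62
i=2: S_2 = -45 + -17*2 = -79
i=3: S_3 = -45 + -17*3 = -96
i=4: S_4 = -45 + -17*4 = -113
The first 5 terms are: [-45, -62, -79, -96, -113]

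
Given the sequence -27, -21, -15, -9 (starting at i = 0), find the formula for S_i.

Check differences: -21 - -27 = 6
-15 - -21 = 6
Common difference d = 6.
First term a = -27.
Formula: S_i = -27 + 6*i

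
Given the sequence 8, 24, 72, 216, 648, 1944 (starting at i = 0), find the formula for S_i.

Check ratios: 24 / 8 = 3.0
Common ratio r = 3.
First term a = 8.
Formula: S_i = 8 * 3^i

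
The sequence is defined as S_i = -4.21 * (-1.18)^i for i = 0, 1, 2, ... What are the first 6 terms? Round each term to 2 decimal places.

This is a geometric sequence.
i=0: S_0 = -4.21 * (-1.18)^0 = -4.21
i=1: S_1 = -4.21 * (-1.18)^1 ≈ 4.97
i=2: S_2 = -4.21 * (-1.18)^2 ≈ -5.86
i=3: S_3 = -4.21 * (-1.18)^3 ≈ 6.92
i=4: S_4 = -4.21 * (-1.18)^4 ≈ -8.16
i=5: S_5 = -4.21 * (-1.18)^5 ≈ 9.63
The first 6 terms are: [-4.21, 4.97, -5.86, 6.92, -8.16, 9.63]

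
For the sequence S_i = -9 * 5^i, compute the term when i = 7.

S_7 = -9 * 5^7 = -9 * 78125 = -703125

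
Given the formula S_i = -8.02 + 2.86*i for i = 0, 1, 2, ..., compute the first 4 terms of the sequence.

This is an arithmetic sequence.
i=0: S_0 = -8.02 + 2.86*0 = -8.02
i=1: S_1 = -8.02 + 2.86*1 = -5.16
i=2: S_2 = -8.02 + 2.86*2 = -2.3
i=3: S_3 = -8.02 + 2.86*3 = 0.56
The first 4 terms are: [-8.02, -5.16, -2.3, 0.56]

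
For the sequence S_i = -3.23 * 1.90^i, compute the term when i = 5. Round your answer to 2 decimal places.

S_5 = -3.23 * 1.9^5 ≈ -3.23 * 24.761 ≈ -79.98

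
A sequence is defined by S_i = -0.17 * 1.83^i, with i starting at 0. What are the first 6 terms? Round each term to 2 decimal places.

This is a geometric sequence.
i=0: S_0 = -0.17 * 1.83^0 = -0.17
i=1: S_1 = -0.17 * 1.83^1 ≈ -0.31
i=2: S_2 = -0.17 * 1.83^2 ≈ -0.57
i=3: S_3 = -0.17 * 1.83^3 ≈ -1.04
i=4: S_4 = -0.17 * 1.83^4 ≈ -1.91
i=5: S_5 = -0.17 * 1.83^5 ≈ -3.49
The first 6 terms are: [-0.17, -0.31, -0.57, -1.04, -1.91, -3.49]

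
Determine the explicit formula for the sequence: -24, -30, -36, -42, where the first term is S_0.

Check differences: -30 - -24 = -6
-36 - -30 = -6
Common difference d = -6.
First term a = -24.
Formula: S_i = -24 - 6*i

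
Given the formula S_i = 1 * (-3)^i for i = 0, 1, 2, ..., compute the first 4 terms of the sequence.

This is a geometric sequence.
i=0: S_0 = 1 * (-3)^0 = 1
i=1: S_1 = 1 * (-3)^1 = -3
i=2: S_2 = 1 * (-3)^2 = 9
i=3: S_3 = 1 * (-3)^3 = -27
The first 4 terms are: [1, -3, 9, -27]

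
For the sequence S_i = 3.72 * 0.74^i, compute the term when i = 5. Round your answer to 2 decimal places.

S_5 = 3.72 * 0.74^5 ≈ 3.72 * 0.2219 ≈ 0.83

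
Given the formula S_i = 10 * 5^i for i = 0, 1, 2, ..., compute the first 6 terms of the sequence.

This is a geometric sequence.
i=0: S_0 = 10 * 5^0 = 10
i=1: S_1 = 10 * 5^1 = 50
i=2: S_2 = 10 * 5^2 = 250
i=3: S_3 = 10 * 5^3 = 1250
i=4: S_4 = 10 * 5^4 = 6250
i=5: S_5 = 10 * 5^5 = 31250
The first 6 terms are: [10, 50, 250, 1250, 6250, 31250]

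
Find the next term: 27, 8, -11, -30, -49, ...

Differences: 8 - 27 = -19
This is an arithmetic sequence with common difference d = -19.
Next term = -49 + -19 = -68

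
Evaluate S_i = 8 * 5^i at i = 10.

S_10 = 8 * 5^10 = 8 * 9765625 = 78125000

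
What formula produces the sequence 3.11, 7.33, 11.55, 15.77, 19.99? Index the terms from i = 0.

Check differences: 7.33 - 3.11 = 4.22
11.55 - 7.33 = 4.22
Common difference d = 4.22.
First term a = 3.11.
Formula: S_i = 3.11 + 4.22*i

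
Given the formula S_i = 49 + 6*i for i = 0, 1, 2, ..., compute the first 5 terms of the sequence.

This is an arithmetic sequence.
i=0: S_0 = 49 + 6*0 = 49
i=1: S_1 = 49 + 6*1 = 55
i=2: S_2 = 49 + 6*2 = 61
i=3: S_3 = 49 + 6*3 = 67
i=4: S_4 = 49 + 6*4 = 73
The first 5 terms are: [49, 55, 61, 67, 73]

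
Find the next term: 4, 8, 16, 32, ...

Ratios: 8 / 4 = 2.0
This is a geometric sequence with common ratio r = 2.
Next term = 32 * 2 = 64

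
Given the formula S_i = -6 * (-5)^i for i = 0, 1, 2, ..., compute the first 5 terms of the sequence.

This is a geometric sequence.
i=0: S_0 = -6 * (-5)^0 = -6
i=1: S_1 = -6 * (-5)^1 = 30
i=2: S_2 = -6 * (-5)^2 = -150
i=3: S_3 = -6 * (-5)^3 = 750
i=4: S_4 = -6 * (-5)^4 = -3750
The first 5 terms are: [-6, 30, -150, 750, -3750]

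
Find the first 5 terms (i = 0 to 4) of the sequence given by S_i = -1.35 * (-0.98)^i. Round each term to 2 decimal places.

This is a geometric sequence.
i=0: S_0 = -1.35 * (-0.98)^0 = -1.35
i=1: S_1 = -1.35 * (-0.98)^1 ≈ 1.32
i=2: S_2 = -1.35 * (-0.98)^2 ≈ -1.3
i=3: S_3 = -1.35 * (-0.98)^3 ≈ 1.27
i=4: S_4 = -1.35 * (-0.98)^4 ≈ -1.25
The first 5 terms are: [-1.35, 1.32, -1.3, 1.27, -1.25]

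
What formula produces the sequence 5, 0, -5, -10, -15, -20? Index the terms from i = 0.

Check differences: 0 - 5 = -5
-5 - 0 = -5
Common difference d = -5.
First term a = 5.
Formula: S_i = 5 - 5*i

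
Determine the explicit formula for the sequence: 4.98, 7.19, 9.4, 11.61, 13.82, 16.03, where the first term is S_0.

Check differences: 7.19 - 4.98 = 2.21
9.4 - 7.19 = 2.21
Common difference d = 2.21.
First term a = 4.98.
Formula: S_i = 4.98 + 2.21*i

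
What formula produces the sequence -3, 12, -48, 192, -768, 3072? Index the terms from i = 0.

Check ratios: 12 / -3 = -4.0
Common ratio r = -4.
First term a = -3.
Formula: S_i = -3 * (-4)^i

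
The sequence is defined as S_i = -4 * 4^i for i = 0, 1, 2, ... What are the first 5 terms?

This is a geometric sequence.
i=0: S_0 = -4 * 4^0 = -4
i=1: S_1 = -4 * 4^1 = -16
i=2: S_2 = -4 * 4^2 = -64
i=3: S_3 = -4 * 4^3 = -256
i=4: S_4 = -4 * 4^4 = -1024
The first 5 terms are: [-4, -16, -64, -256, -1024]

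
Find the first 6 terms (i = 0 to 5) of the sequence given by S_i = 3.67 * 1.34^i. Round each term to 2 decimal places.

This is a geometric sequence.
i=0: S_0 = 3.67 * 1.34^0 = 3.67
i=1: S_1 = 3.67 * 1.34^1 ≈ 4.92
i=2: S_2 = 3.67 * 1.34^2 ≈ 6.59
i=3: S_3 = 3.67 * 1.34^3 ≈ 8.83
i=4: S_4 = 3.67 * 1.34^4 ≈ 11.83
i=5: S_5 = 3.67 * 1.34^5 ≈ 15.86
The first 6 terms are: [3.67, 4.92, 6.59, 8.83, 11.83, 15.86]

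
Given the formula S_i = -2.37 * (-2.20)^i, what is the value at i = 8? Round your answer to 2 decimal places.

S_8 = -2.37 * (-2.2)^8 ≈ -2.37 * 548.7587 ≈ -1300.56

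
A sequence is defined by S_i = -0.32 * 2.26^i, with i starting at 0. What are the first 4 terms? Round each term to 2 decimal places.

This is a geometric sequence.
i=0: S_0 = -0.32 * 2.26^0 = -0.32
i=1: S_1 = -0.32 * 2.26^1 ≈ -0.72
i=2: S_2 = -0.32 * 2.26^2 ≈ -1.63
i=3: S_3 = -0.32 * 2.26^3 ≈ -3.69
The first 4 terms are: [-0.32, -0.72, -1.63, -3.69]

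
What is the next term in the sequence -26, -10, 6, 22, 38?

Differences: -10 - -26 = 16
This is an arithmetic sequence with common difference d = 16.
Next term = 38 + 16 = 54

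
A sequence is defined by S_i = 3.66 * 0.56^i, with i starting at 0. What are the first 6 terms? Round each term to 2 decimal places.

This is a geometric sequence.
i=0: S_0 = 3.66 * 0.56^0 = 3.66
i=1: S_1 = 3.66 * 0.56^1 ≈ 2.05
i=2: S_2 = 3.66 * 0.56^2 ≈ 1.15
i=3: S_3 = 3.66 * 0.56^3 ≈ 0.64
i=4: S_4 = 3.66 * 0.56^4 ≈ 0.36
i=5: S_5 = 3.66 * 0.56^5 ≈ 0.2
The first 6 terms are: [3.66, 2.05, 1.15, 0.64, 0.36, 0.2]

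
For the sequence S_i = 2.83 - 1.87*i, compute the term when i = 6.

S_6 = 2.83 + -1.87*6 = 2.83 + -11.22 = -8.39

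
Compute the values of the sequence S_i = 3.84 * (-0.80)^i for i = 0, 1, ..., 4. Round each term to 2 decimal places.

This is a geometric sequence.
i=0: S_0 = 3.84 * (-0.8)^0 = 3.84
i=1: S_1 = 3.84 * (-0.8)^1 ≈ -3.07
i=2: S_2 = 3.84 * (-0.8)^2 ≈ 2.46
i=3: S_3 = 3.84 * (-0.8)^3 ≈ -1.97
i=4: S_4 = 3.84 * (-0.8)^4 ≈ 1.57
The first 5 terms are: [3.84, -3.07, 2.46, -1.97, 1.57]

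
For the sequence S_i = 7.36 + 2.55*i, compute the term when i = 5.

S_5 = 7.36 + 2.55*5 = 7.36 + 12.75 = 20.11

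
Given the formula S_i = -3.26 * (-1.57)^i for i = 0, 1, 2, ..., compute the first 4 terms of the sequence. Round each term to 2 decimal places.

This is a geometric sequence.
i=0: S_0 = -3.26 * (-1.57)^0 = -3.26
i=1: S_1 = -3.26 * (-1.57)^1 ≈ 5.12
i=2: S_2 = -3.26 * (-1.57)^2 ≈ -8.04
i=3: S_3 = -3.26 * (-1.57)^3 ≈ 12.62
The first 4 terms are: [-3.26, 5.12, -8.04, 12.62]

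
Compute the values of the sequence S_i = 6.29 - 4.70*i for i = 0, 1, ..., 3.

This is an arithmetic sequence.
i=0: S_0 = 6.29 + -4.7*0 = 6.29
i=1: S_1 = 6.29 + -4.7*1 = 1.59
i=2: S_2 = 6.29 + -4.7*2 = -3.11
i=3: S_3 = 6.29 + -4.7*3 = -7.81
The first 4 terms are: [6.29, 1.59, -3.11, -7.81]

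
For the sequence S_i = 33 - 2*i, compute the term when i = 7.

S_7 = 33 + -2*7 = 33 + -14 = 19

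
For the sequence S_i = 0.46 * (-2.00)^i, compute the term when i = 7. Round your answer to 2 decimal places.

S_7 = 0.46 * (-2.0)^7 = 0.46 * -128 = -58.88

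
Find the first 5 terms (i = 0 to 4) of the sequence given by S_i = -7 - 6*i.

This is an arithmetic sequence.
i=0: S_0 = -7 + -6*0 = -7
i=1: S_1 = -7 + -6*1 = -13
i=2: S_2 = -7 + -6*2 = -19
i=3: S_3 = -7 + -6*3 = -25
i=4: S_4 = -7 + -6*4 = -31
The first 5 terms are: [-7, -13, -19, -25, -31]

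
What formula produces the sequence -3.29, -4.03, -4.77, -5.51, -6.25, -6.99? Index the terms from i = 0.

Check differences: -4.03 - -3.29 = -0.74
-4.77 - -4.03 = -0.74
Common difference d = -0.74.
First term a = -3.29.
Formula: S_i = -3.29 - 0.74*i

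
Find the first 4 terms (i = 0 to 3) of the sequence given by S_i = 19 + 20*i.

This is an arithmetic sequence.
i=0: S_0 = 19 + 20*0 = 19
i=1: S_1 = 19 + 20*1 = 39
i=2: S_2 = 19 + 20*2 = 59
i=3: S_3 = 19 + 20*3 = 79
The first 4 terms are: [19, 39, 59, 79]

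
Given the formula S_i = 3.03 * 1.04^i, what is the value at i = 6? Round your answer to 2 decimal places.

S_6 = 3.03 * 1.04^6 ≈ 3.03 * 1.2653 ≈ 3.83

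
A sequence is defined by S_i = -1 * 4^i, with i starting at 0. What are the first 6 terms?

This is a geometric sequence.
i=0: S_0 = -1 * 4^0 = -1
i=1: S_1 = -1 * 4^1 = -4
i=2: S_2 = -1 * 4^2 = -16
i=3: S_3 = -1 * 4^3 = -64
i=4: S_4 = -1 * 4^4 = -256
i=5: S_5 = -1 * 4^5 = -1024
The first 6 terms are: [-1, -4, -16, -64, -256, -1024]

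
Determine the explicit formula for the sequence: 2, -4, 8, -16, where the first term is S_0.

Check ratios: -4 / 2 = -2.0
Common ratio r = -2.
First term a = 2.
Formula: S_i = 2 * (-2)^i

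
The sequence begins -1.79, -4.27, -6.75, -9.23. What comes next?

Differences: -4.27 - -1.79 = -2.48
This is an arithmetic sequence with common difference d = -2.48.
Next term = -9.23 + -2.48 = -11.71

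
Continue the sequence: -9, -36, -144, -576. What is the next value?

Ratios: -36 / -9 = 4.0
This is a geometric sequence with common ratio r = 4.
Next term = -576 * 4 = -2304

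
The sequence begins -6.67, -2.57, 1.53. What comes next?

Differences: -2.57 - -6.67 = 4.1
This is an arithmetic sequence with common difference d = 4.1.
Next term = 1.53 + 4.1 = 5.63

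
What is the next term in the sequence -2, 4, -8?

Ratios: 4 / -2 = -2.0
This is a geometric sequence with common ratio r = -2.
Next term = -8 * -2 = 16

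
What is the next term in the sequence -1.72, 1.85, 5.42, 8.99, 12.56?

Differences: 1.85 - -1.72 = 3.57
This is an arithmetic sequence with common difference d = 3.57.
Next term = 12.56 + 3.57 = 16.13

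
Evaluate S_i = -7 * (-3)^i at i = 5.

S_5 = -7 * (-3)^5 = -7 * -243 = 1701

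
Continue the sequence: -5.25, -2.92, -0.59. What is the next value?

Differences: -2.92 - -5.25 = 2.33
This is an arithmetic sequence with common difference d = 2.33.
Next term = -0.59 + 2.33 = 1.74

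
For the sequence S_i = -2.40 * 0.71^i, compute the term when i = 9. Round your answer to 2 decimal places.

S_9 = -2.4 * 0.71^9 ≈ -2.4 * 0.0458 ≈ -0.11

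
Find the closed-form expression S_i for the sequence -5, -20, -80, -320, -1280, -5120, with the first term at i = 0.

Check ratios: -20 / -5 = 4.0
Common ratio r = 4.
First term a = -5.
Formula: S_i = -5 * 4^i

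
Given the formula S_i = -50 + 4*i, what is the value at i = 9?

S_9 = -50 + 4*9 = -50 + 36 = -14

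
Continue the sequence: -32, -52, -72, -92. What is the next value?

Differences: -52 - -32 = -20
This is an arithmetic sequence with common difference d = -20.
Next term = -92 + -20 = -112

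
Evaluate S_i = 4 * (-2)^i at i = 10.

S_10 = 4 * (-2)^10 = 4 * 1024 = 4096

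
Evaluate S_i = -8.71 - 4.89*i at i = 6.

S_6 = -8.71 + -4.89*6 = -8.71 + -29.34 = -38.05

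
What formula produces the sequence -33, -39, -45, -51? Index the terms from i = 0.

Check differences: -39 - -33 = -6
-45 - -39 = -6
Common difference d = -6.
First term a = -33.
Formula: S_i = -33 - 6*i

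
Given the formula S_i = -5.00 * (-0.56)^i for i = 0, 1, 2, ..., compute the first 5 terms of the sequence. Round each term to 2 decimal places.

This is a geometric sequence.
i=0: S_0 = -5.0 * (-0.56)^0 = -5.0
i=1: S_1 = -5.0 * (-0.56)^1 = 2.8
i=2: S_2 = -5.0 * (-0.56)^2 ≈ -1.57
i=3: S_3 = -5.0 * (-0.56)^3 ≈ 0.88
i=4: S_4 = -5.0 * (-0.56)^4 ≈ -0.49
The first 5 terms are: [-5.0, 2.8, -1.57, 0.88, -0.49]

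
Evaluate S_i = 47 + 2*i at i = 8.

S_8 = 47 + 2*8 = 47 + 16 = 63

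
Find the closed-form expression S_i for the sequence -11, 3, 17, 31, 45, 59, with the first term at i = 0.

Check differences: 3 - -11 = 14
17 - 3 = 14
Common difference d = 14.
First term a = -11.
Formula: S_i = -11 + 14*i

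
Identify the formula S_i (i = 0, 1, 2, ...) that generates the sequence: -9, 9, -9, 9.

Check ratios: 9 / -9 = -1.0
Common ratio r = -1.
First term a = -9.
Formula: S_i = -9 * (-1)^i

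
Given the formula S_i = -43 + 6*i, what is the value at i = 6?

S_6 = -43 + 6*6 = -43 + 36 = -7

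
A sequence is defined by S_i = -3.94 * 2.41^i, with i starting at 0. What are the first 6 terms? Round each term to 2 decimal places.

This is a geometric sequence.
i=0: S_0 = -3.94 * 2.41^0 = -3.94
i=1: S_1 = -3.94 * 2.41^1 ≈ -9.5
i=2: S_2 = -3.94 * 2.41^2 ≈ -22.88
i=3: S_3 = -3.94 * 2.41^3 ≈ -55.15
i=4: S_4 = -3.94 * 2.41^4 ≈ -132.91
i=5: S_5 = -3.94 * 2.41^5 ≈ -320.32
The first 6 terms are: [-3.94, -9.5, -22.88, -55.15, -132.91, -320.32]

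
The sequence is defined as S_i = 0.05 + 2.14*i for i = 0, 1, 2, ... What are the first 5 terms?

This is an arithmetic sequence.
i=0: S_0 = 0.05 + 2.14*0 = 0.05
i=1: S_1 = 0.05 + 2.14*1 = 2.19
i=2: S_2 = 0.05 + 2.14*2 = 4.33
i=3: S_3 = 0.05 + 2.14*3 = 6.47
i=4: S_4 = 0.05 + 2.14*4 = 8.61
The first 5 terms are: [0.05, 2.19, 4.33, 6.47, 8.61]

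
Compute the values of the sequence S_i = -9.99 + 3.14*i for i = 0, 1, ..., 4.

This is an arithmetic sequence.
i=0: S_0 = -9.99 + 3.14*0 = -9.99
i=1: S_1 = -9.99 + 3.14*1 = -6.85
i=2: S_2 = -9.99 + 3.14*2 = -3.71
i=3: S_3 = -9.99 + 3.14*3 = -0.57
i=4: S_4 = -9.99 + 3.14*4 = 2.57
The first 5 terms are: [-9.99, -6.85, -3.71, -0.57, 2.57]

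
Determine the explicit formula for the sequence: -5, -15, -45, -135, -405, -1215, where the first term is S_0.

Check ratios: -15 / -5 = 3.0
Common ratio r = 3.
First term a = -5.
Formula: S_i = -5 * 3^i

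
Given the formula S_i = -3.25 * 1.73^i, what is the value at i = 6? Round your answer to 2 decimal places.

S_6 = -3.25 * 1.73^6 ≈ -3.25 * 26.8088 ≈ -87.13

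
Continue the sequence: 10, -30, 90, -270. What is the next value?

Ratios: -30 / 10 = -3.0
This is a geometric sequence with common ratio r = -3.
Next term = -270 * -3 = 810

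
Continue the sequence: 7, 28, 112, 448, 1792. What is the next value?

Ratios: 28 / 7 = 4.0
This is a geometric sequence with common ratio r = 4.
Next term = 1792 * 4 = 7168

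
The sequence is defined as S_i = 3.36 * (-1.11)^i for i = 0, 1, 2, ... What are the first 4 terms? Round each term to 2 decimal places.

This is a geometric sequence.
i=0: S_0 = 3.36 * (-1.11)^0 = 3.36
i=1: S_1 = 3.36 * (-1.11)^1 ≈ -3.73
i=2: S_2 = 3.36 * (-1.11)^2 ≈ 4.14
i=3: S_3 = 3.36 * (-1.11)^3 ≈ -4.6
The first 4 terms are: [3.36, -3.73, 4.14, -4.6]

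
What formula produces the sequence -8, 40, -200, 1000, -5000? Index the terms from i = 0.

Check ratios: 40 / -8 = -5.0
Common ratio r = -5.
First term a = -8.
Formula: S_i = -8 * (-5)^i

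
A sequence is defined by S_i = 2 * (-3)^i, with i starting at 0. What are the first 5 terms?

This is a geometric sequence.
i=0: S_0 = 2 * (-3)^0 = 2
i=1: S_1 = 2 * (-3)^1 = -6
i=2: S_2 = 2 * (-3)^2 = 18
i=3: S_3 = 2 * (-3)^3 = -54
i=4: S_4 = 2 * (-3)^4 = 162
The first 5 terms are: [2, -6, 18, -54, 162]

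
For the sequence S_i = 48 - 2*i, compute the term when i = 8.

S_8 = 48 + -2*8 = 48 + -16 = 32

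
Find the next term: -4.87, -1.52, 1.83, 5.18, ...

Differences: -1.52 - -4.87 = 3.35
This is an arithmetic sequence with common difference d = 3.35.
Next term = 5.18 + 3.35 = 8.53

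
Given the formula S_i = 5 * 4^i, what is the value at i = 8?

S_8 = 5 * 4^8 = 5 * 65536 = 327680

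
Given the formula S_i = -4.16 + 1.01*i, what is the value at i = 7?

S_7 = -4.16 + 1.01*7 = -4.16 + 7.07 = 2.91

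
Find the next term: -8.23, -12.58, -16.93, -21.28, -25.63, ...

Differences: -12.58 - -8.23 = -4.35
This is an arithmetic sequence with common difference d = -4.35.
Next term = -25.63 + -4.35 = -29.98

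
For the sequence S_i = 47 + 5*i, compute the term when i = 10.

S_10 = 47 + 5*10 = 47 + 50 = 97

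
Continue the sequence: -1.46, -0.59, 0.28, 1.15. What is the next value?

Differences: -0.59 - -1.46 = 0.87
This is an arithmetic sequence with common difference d = 0.87.
Next term = 1.15 + 0.87 = 2.02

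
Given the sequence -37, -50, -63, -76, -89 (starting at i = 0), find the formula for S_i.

Check differences: -50 - -37 = -13
-63 - -50 = -13
Common difference d = -13.
First term a = -37.
Formula: S_i = -37 - 13*i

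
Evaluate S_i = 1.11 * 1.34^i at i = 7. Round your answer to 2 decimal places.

S_7 = 1.11 * 1.34^7 ≈ 1.11 * 7.7577 ≈ 8.61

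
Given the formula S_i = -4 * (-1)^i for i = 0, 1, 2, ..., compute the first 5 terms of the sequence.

This is a geometric sequence.
i=0: S_0 = -4 * (-1)^0 = -4
i=1: S_1 = -4 * (-1)^1 = 4
i=2: S_2 = -4 * (-1)^2 = -4
i=3: S_3 = -4 * (-1)^3 = 4
i=4: S_4 = -4 * (-1)^4 = -4
The first 5 terms are: [-4, 4, -4, 4, -4]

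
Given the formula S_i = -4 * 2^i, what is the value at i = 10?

S_10 = -4 * 2^10 = -4 * 1024 = -4096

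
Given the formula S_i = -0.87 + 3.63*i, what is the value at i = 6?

S_6 = -0.87 + 3.63*6 = -0.87 + 21.78 = 20.91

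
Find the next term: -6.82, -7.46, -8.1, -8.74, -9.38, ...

Differences: -7.46 - -6.82 = -0.64
This is an arithmetic sequence with common difference d = -0.64.
Next term = -9.38 + -0.64 = -10.02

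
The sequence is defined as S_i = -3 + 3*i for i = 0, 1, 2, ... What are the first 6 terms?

This is an arithmetic sequence.
i=0: S_0 = -3 + 3*0 = -3
i=1: S_1 = -3 + 3*1 = 0
i=2: S_2 = -3 + 3*2 = 3
i=3: S_3 = -3 + 3*3 = 6
i=4: S_4 = -3 + 3*4 = 9
i=5: S_5 = -3 + 3*5 = 12
The first 6 terms are: [-3, 0, 3, 6, 9, 12]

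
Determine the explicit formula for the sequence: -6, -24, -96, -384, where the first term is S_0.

Check ratios: -24 / -6 = 4.0
Common ratio r = 4.
First term a = -6.
Formula: S_i = -6 * 4^i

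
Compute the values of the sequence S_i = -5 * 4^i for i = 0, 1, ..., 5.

This is a geometric sequence.
i=0: S_0 = -5 * 4^0 = -5
i=1: S_1 = -5 * 4^1 = -20
i=2: S_2 = -5 * 4^2 = -80
i=3: S_3 = -5 * 4^3 = -320
i=4: S_4 = -5 * 4^4 = -1280
i=5: S_5 = -5 * 4^5 = -5120
The first 6 terms are: [-5, -20, -80, -320, -1280, -5120]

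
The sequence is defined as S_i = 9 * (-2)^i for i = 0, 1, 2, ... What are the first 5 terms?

This is a geometric sequence.
i=0: S_0 = 9 * (-2)^0 = 9
i=1: S_1 = 9 * (-2)^1 = -18
i=2: S_2 = 9 * (-2)^2 = 36
i=3: S_3 = 9 * (-2)^3 = -72
i=4: S_4 = 9 * (-2)^4 = 144
The first 5 terms are: [9, -18, 36, -72, 144]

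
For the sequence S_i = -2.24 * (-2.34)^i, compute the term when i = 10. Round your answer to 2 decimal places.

S_10 = -2.24 * (-2.34)^10 ≈ -2.24 * 4922.1923 ≈ -11025.71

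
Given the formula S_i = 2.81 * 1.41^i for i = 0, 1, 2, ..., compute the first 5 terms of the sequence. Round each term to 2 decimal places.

This is a geometric sequence.
i=0: S_0 = 2.81 * 1.41^0 = 2.81
i=1: S_1 = 2.81 * 1.41^1 ≈ 3.96
i=2: S_2 = 2.81 * 1.41^2 ≈ 5.59
i=3: S_3 = 2.81 * 1.41^3 ≈ 7.88
i=4: S_4 = 2.81 * 1.41^4 ≈ 11.11
The first 5 terms are: [2.81, 3.96, 5.59, 7.88, 11.11]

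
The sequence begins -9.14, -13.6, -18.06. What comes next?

Differences: -13.6 - -9.14 = -4.46
This is an arithmetic sequence with common difference d = -4.46.
Next term = -18.06 + -4.46 = -22.52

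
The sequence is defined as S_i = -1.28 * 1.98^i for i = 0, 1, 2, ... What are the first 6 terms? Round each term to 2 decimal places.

This is a geometric sequence.
i=0: S_0 = -1.28 * 1.98^0 = -1.28
i=1: S_1 = -1.28 * 1.98^1 ≈ -2.53
i=2: S_2 = -1.28 * 1.98^2 ≈ -5.02
i=3: S_3 = -1.28 * 1.98^3 ≈ -9.94
i=4: S_4 = -1.28 * 1.98^4 ≈ -19.67
i=5: S_5 = -1.28 * 1.98^5 ≈ -38.95
The first 6 terms are: [-1.28, -2.53, -5.02, -9.94, -19.67, -38.95]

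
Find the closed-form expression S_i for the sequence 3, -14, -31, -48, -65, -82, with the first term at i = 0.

Check differences: -14 - 3 = -17
-31 - -14 = -17
Common difference d = -17.
First term a = 3.
Formula: S_i = 3 - 17*i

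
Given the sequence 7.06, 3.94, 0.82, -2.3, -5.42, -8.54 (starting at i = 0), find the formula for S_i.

Check differences: 3.94 - 7.06 = -3.12
0.82 - 3.94 = -3.12
Common difference d = -3.12.
First term a = 7.06.
Formula: S_i = 7.06 - 3.12*i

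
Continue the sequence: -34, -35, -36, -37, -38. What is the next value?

Differences: -35 - -34 = -1
This is an arithmetic sequence with common difference d = -1.
Next term = -38 + -1 = -39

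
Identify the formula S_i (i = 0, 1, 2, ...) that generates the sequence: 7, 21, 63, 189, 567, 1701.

Check ratios: 21 / 7 = 3.0
Common ratio r = 3.
First term a = 7.
Formula: S_i = 7 * 3^i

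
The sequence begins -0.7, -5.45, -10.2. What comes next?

Differences: -5.45 - -0.7 = -4.75
This is an arithmetic sequence with common difference d = -4.75.
Next term = -10.2 + -4.75 = -14.95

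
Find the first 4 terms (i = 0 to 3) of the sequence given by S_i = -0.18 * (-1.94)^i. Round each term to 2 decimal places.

This is a geometric sequence.
i=0: S_0 = -0.18 * (-1.94)^0 = -0.18
i=1: S_1 = -0.18 * (-1.94)^1 ≈ 0.35
i=2: S_2 = -0.18 * (-1.94)^2 ≈ -0.68
i=3: S_3 = -0.18 * (-1.94)^3 ≈ 1.31
The first 4 terms are: [-0.18, 0.35, -0.68, 1.31]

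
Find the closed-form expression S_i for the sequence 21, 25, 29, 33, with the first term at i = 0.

Check differences: 25 - 21 = 4
29 - 25 = 4
Common difference d = 4.
First term a = 21.
Formula: S_i = 21 + 4*i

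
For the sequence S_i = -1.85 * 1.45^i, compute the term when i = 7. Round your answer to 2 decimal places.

S_7 = -1.85 * 1.45^7 ≈ -1.85 * 13.4765 ≈ -24.93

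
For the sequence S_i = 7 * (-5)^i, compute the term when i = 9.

S_9 = 7 * (-5)^9 = 7 * -1953125 = -13671875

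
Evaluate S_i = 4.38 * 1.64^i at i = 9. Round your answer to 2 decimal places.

S_9 = 4.38 * 1.64^9 ≈ 4.38 * 85.8212 ≈ 375.9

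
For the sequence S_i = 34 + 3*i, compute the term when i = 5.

S_5 = 34 + 3*5 = 34 + 15 = 49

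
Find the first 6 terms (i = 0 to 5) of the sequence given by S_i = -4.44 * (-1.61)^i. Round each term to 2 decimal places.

This is a geometric sequence.
i=0: S_0 = -4.44 * (-1.61)^0 = -4.44
i=1: S_1 = -4.44 * (-1.61)^1 ≈ 7.15
i=2: S_2 = -4.44 * (-1.61)^2 ≈ -11.51
i=3: S_3 = -4.44 * (-1.61)^3 ≈ 18.53
i=4: S_4 = -4.44 * (-1.61)^4 ≈ -29.83
i=5: S_5 = -4.44 * (-1.61)^5 ≈ 48.03
The first 6 terms are: [-4.44, 7.15, -11.51, 18.53, -29.83, 48.03]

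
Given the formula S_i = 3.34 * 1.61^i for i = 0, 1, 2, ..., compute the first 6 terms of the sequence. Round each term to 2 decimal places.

This is a geometric sequence.
i=0: S_0 = 3.34 * 1.61^0 = 3.34
i=1: S_1 = 3.34 * 1.61^1 ≈ 5.38
i=2: S_2 = 3.34 * 1.61^2 ≈ 8.66
i=3: S_3 = 3.34 * 1.61^3 ≈ 13.94
i=4: S_4 = 3.34 * 1.61^4 ≈ 22.44
i=5: S_5 = 3.34 * 1.61^5 ≈ 36.13
The first 6 terms are: [3.34, 5.38, 8.66, 13.94, 22.44, 36.13]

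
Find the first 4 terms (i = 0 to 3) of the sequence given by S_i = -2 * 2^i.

This is a geometric sequence.
i=0: S_0 = -2 * 2^0 = -2
i=1: S_1 = -2 * 2^1 = -4
i=2: S_2 = -2 * 2^2 = -8
i=3: S_3 = -2 * 2^3 = -16
The first 4 terms are: [-2, -4, -8, -16]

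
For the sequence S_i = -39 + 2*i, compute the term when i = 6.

S_6 = -39 + 2*6 = -39 + 12 = -27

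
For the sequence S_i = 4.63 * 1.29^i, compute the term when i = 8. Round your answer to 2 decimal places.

S_8 = 4.63 * 1.29^8 ≈ 4.63 * 7.6686 ≈ 35.51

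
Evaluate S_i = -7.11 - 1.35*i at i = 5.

S_5 = -7.11 + -1.35*5 = -7.11 + -6.75 = -13.86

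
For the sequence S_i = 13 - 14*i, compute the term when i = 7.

S_7 = 13 + -14*7 = 13 + -98 = -85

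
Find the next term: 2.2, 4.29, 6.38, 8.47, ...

Differences: 4.29 - 2.2 = 2.09
This is an arithmetic sequence with common difference d = 2.09.
Next term = 8.47 + 2.09 = 10.56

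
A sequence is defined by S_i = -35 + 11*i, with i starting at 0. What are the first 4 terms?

This is an arithmetic sequence.
i=0: S_0 = -35 + 11*0 = -35
i=1: S_1 = -35 + 11*1 = -24
i=2: S_2 = -35 + 11*2 = -13
i=3: S_3 = -35 + 11*3 = -2
The first 4 terms are: [-35, -24, -13, -2]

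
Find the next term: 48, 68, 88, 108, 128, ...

Differences: 68 - 48 = 20
This is an arithmetic sequence with common difference d = 20.
Next term = 128 + 20 = 148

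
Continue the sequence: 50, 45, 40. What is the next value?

Differences: 45 - 50 = -5
This is an arithmetic sequence with common difference d = -5.
Next term = 40 + -5 = 35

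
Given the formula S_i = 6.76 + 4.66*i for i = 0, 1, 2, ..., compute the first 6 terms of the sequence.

This is an arithmetic sequence.
i=0: S_0 = 6.76 + 4.66*0 = 6.76
i=1: S_1 = 6.76 + 4.66*1 = 11.42
i=2: S_2 = 6.76 + 4.66*2 = 16.08
i=3: S_3 = 6.76 + 4.66*3 = 20.74
i=4: S_4 = 6.76 + 4.66*4 = 25.4
i=5: S_5 = 6.76 + 4.66*5 = 30.06
The first 6 terms are: [6.76, 11.42, 16.08, 20.74, 25.4, 30.06]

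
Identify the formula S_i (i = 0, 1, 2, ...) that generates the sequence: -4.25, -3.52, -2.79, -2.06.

Check differences: -3.52 - -4.25 = 0.73
-2.79 - -3.52 = 0.73
Common difference d = 0.73.
First term a = -4.25.
Formula: S_i = -4.25 + 0.73*i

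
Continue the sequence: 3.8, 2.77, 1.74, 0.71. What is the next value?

Differences: 2.77 - 3.8 = -1.03
This is an arithmetic sequence with common difference d = -1.03.
Next term = 0.71 + -1.03 = -0.32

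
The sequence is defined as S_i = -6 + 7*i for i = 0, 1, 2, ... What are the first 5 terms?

This is an arithmetic sequence.
i=0: S_0 = -6 + 7*0 = -6
i=1: S_1 = -6 + 7*1 = 1
i=2: S_2 = -6 + 7*2 = 8
i=3: S_3 = -6 + 7*3 = 15
i=4: S_4 = -6 + 7*4 = 22
The first 5 terms are: [-6, 1, 8, 15, 22]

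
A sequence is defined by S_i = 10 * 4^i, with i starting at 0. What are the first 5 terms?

This is a geometric sequence.
i=0: S_0 = 10 * 4^0 = 10
i=1: S_1 = 10 * 4^1 = 40
i=2: S_2 = 10 * 4^2 = 160
i=3: S_3 = 10 * 4^3 = 640
i=4: S_4 = 10 * 4^4 = 2560
The first 5 terms are: [10, 40, 160, 640, 2560]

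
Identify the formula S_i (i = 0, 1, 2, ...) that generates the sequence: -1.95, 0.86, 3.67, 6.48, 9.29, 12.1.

Check differences: 0.86 - -1.95 = 2.81
3.67 - 0.86 = 2.81
Common difference d = 2.81.
First term a = -1.95.
Formula: S_i = -1.95 + 2.81*i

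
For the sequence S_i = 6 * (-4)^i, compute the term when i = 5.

S_5 = 6 * (-4)^5 = 6 * -1024 = -6144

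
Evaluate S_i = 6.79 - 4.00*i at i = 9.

S_9 = 6.79 + -4.0*9 = 6.79 + -36.0 = -29.21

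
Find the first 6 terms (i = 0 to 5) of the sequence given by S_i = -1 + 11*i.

This is an arithmetic sequence.
i=0: S_0 = -1 + 11*0 = -1
i=1: S_1 = -1 + 11*1 = 10
i=2: S_2 = -1 + 11*2 = 21
i=3: S_3 = -1 + 11*3 = 32
i=4: S_4 = -1 + 11*4 = 43
i=5: S_5 = -1 + 11*5 = 54
The first 6 terms are: [-1, 10, 21, 32, 43, 54]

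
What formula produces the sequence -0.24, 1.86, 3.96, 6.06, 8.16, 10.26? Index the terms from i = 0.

Check differences: 1.86 - -0.24 = 2.1
3.96 - 1.86 = 2.1
Common difference d = 2.1.
First term a = -0.24.
Formula: S_i = -0.24 + 2.10*i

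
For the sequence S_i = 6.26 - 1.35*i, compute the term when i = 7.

S_7 = 6.26 + -1.35*7 = 6.26 + -9.45 = -3.19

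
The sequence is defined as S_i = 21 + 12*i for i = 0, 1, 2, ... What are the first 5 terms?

This is an arithmetic sequence.
i=0: S_0 = 21 + 12*0 = 21
i=1: S_1 = 21 + 12*1 = 33
i=2: S_2 = 21 + 12*2 = 45
i=3: S_3 = 21 + 12*3 = 57
i=4: S_4 = 21 + 12*4 = 69
The first 5 terms are: [21, 33, 45, 57, 69]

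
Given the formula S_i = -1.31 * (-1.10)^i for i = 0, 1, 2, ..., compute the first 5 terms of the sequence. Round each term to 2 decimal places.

This is a geometric sequence.
i=0: S_0 = -1.31 * (-1.1)^0 = -1.31
i=1: S_1 = -1.31 * (-1.1)^1 ≈ 1.44
i=2: S_2 = -1.31 * (-1.1)^2 ≈ -1.59
i=3: S_3 = -1.31 * (-1.1)^3 ≈ 1.74
i=4: S_4 = -1.31 * (-1.1)^4 ≈ -1.92
The first 5 terms are: [-1.31, 1.44, -1.59, 1.74, -1.92]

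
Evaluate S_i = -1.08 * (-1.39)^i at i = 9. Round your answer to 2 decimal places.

S_9 = -1.08 * (-1.39)^9 ≈ -1.08 * -19.3702 ≈ 20.92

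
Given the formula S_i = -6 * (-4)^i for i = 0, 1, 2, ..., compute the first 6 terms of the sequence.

This is a geometric sequence.
i=0: S_0 = -6 * (-4)^0 = -6
i=1: S_1 = -6 * (-4)^1 = 24
i=2: S_2 = -6 * (-4)^2 = -96
i=3: S_3 = -6 * (-4)^3 = 384
i=4: S_4 = -6 * (-4)^4 = -1536
i=5: S_5 = -6 * (-4)^5 = 6144
The first 6 terms are: [-6, 24, -96, 384, -1536, 6144]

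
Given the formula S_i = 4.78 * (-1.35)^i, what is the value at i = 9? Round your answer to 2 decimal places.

S_9 = 4.78 * (-1.35)^9 ≈ 4.78 * -14.8937 ≈ -71.19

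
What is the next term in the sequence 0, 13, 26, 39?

Differences: 13 - 0 = 13
This is an arithmetic sequence with common difference d = 13.
Next term = 39 + 13 = 52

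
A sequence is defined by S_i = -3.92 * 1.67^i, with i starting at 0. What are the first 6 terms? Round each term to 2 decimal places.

This is a geometric sequence.
i=0: S_0 = -3.92 * 1.67^0 = -3.92
i=1: S_1 = -3.92 * 1.67^1 ≈ -6.55
i=2: S_2 = -3.92 * 1.67^2 ≈ -10.93
i=3: S_3 = -3.92 * 1.67^3 ≈ -18.26
i=4: S_4 = -3.92 * 1.67^4 ≈ -30.49
i=5: S_5 = -3.92 * 1.67^5 ≈ -50.92
The first 6 terms are: [-3.92, -6.55, -10.93, -18.26, -30.49, -50.92]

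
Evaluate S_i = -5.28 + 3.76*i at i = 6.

S_6 = -5.28 + 3.76*6 = -5.28 + 22.56 = 17.28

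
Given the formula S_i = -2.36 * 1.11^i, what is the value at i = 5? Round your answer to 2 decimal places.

S_5 = -2.36 * 1.11^5 ≈ -2.36 * 1.6851 ≈ -3.98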